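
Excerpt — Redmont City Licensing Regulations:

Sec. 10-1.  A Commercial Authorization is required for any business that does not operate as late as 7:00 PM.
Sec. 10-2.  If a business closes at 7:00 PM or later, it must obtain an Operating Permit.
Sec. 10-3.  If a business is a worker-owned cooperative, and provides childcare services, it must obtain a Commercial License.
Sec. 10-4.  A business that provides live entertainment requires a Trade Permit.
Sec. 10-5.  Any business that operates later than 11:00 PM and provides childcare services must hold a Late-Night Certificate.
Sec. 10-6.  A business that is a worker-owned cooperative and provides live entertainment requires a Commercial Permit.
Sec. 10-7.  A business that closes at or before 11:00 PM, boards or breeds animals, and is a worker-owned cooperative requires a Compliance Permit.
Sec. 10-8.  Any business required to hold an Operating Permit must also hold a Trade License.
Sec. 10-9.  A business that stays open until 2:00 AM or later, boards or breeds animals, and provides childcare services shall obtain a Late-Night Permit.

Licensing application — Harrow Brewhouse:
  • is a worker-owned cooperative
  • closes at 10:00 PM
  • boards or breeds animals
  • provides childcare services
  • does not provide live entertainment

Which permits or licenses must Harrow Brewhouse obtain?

Commercial License, Compliance Permit, Operating Permit, Trade License

Sec. 10-1. closes 10:00 PM, after 7:00 PM → Commercial Authorization not required.
Sec. 10-2. closes 10:00 PM, after 7:00 PM → Operating Permit required.
Sec. 10-3. is a worker-owned cooperative; provides childcare services → Commercial License required.
Sec. 10-4. does not provide live entertainment → Trade Permit not required.
Sec. 10-5. closes 10:00 PM, at/before 11:00 PM; provides childcare services → Late-Night Certificate not required.
Sec. 10-6. is a worker-owned cooperative; does not provide live entertainment → Commercial Permit not required.
Sec. 10-7. closes 10:00 PM, at/before 11:00 PM; boards or breeds animals; is a worker-owned cooperative → Compliance Permit required.
Sec. 10-8. Operating Permit is required → Trade License also required.
Sec. 10-9. closes 10:00 PM, at/before 2:00 AM; boards or breeds animals; provides childcare services → Late-Night Permit not required.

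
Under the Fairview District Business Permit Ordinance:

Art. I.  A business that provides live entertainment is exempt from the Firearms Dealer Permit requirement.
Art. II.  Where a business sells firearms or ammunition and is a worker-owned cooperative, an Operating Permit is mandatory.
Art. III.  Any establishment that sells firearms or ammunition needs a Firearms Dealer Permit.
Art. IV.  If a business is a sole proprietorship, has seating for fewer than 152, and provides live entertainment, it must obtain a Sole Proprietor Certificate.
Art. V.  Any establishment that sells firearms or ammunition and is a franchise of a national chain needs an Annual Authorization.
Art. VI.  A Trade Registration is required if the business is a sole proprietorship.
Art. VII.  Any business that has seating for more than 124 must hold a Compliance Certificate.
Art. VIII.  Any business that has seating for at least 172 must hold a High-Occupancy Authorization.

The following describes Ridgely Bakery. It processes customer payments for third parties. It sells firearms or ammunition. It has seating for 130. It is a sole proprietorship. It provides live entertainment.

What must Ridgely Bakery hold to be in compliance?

Compliance Certificate, Sole Proprietor Certificate, Trade Registration

Art. I. provides live entertainment → exempt from Firearms Dealer Permit.
Art. II. sells firearms or ammunition; is a sole proprietorship (not: is a worker-owned cooperative) → Operating Permit not required.
Art. III. sells firearms or ammunition → Firearms Dealer Permit required.
Art. IV. is a sole proprietorship; seating 130 < 152; provides live entertainment → Sole Proprietor Certificate required.
Art. V. sells firearms or ammunition; is a sole proprietorship (not: is a franchise of a national chain) → Annual Authorization not required.
Art. VI. is a sole proprietorship → Trade Registration required.
Art. VII. seating 130 > 124 → Compliance Certificate required.
Art. VIII. seating 130 < 172 → High-Occupancy Authorization not required.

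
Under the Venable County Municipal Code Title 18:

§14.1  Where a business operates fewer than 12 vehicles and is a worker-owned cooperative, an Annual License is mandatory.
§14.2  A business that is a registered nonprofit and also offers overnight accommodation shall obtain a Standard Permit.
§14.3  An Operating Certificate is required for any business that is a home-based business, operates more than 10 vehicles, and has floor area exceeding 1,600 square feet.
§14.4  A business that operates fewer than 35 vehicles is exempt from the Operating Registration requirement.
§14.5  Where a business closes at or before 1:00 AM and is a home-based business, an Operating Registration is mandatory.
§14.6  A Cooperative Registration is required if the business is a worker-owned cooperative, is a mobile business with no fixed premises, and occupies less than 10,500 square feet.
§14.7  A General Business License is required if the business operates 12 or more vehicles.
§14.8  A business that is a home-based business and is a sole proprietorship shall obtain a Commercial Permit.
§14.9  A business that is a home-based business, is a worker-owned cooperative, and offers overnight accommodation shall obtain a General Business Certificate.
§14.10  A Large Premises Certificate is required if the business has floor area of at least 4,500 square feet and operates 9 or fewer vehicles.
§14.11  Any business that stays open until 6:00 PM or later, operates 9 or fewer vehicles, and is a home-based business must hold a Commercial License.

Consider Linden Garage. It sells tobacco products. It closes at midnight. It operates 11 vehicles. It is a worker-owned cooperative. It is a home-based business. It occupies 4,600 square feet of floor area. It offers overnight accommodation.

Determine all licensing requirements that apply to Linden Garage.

§14.1 vehicles 11 < 12; is a worker-owned cooperative → Annual License required.
§14.2 is a worker-owned cooperative (not: is a registered nonprofit); offers overnight accommodation → Standard Permit not required.
§14.3 is a home-based business; vehicles 11 > 10; floor area 4,600 square feet > 1,600 square feet → Operating Certificate required.
§14.4 vehicles 11 < 35 → exempt from Operating Registration.
§14.5 closes midnight, at/before 1:00 AM; is a home-based business → Operating Registration required.
§14.6 is a worker-owned cooperative; is a home-based business (not: is a mobile business with no fixed premises); floor area 4,600 square feet < 10,500 square feet → Cooperative Registration not required.
§14.7 vehicles 11 < 12 → General Business License not required.
§14.8 is a home-based business; is a worker-owned cooperative (not: is a sole proprietorship) → Commercial Permit not required.
§14.9 is a home-based business; is a worker-owned cooperative; offers overnight accommodation → General Business Certificate required.
§14.10 floor area 4,600 square feet ≥ 4,500 square feet; vehicles 11 > 9 → Large Premises Certificate not required.
§14.11 closes midnight, after 6:00 PM; vehicles 11 > 9; is a home-based business → Commercial License not required.

Annual License, General Business Certificate, Operating Certificate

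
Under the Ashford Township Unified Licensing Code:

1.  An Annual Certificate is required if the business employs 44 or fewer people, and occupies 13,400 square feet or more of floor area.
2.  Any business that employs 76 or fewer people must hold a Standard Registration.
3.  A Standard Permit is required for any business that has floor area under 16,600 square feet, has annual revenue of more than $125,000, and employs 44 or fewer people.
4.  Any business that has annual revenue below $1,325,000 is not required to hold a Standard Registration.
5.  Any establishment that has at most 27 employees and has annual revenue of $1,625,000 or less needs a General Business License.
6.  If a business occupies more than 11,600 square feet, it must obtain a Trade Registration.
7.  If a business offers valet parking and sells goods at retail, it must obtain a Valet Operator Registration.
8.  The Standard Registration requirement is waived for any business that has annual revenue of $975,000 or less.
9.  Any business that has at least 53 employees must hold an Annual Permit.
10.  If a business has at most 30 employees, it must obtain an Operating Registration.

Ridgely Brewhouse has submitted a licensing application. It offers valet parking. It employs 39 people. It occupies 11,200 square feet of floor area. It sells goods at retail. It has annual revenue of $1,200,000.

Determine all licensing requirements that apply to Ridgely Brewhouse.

1. employees 39 ≤ 44; floor area 11,200 square feet < 13,400 square feet → Annual Certificate not required.
2. employees 39 ≤ 76 → Standard Registration required.
3. floor area 11,200 square feet < 16,600 square feet; revenue $1,200,000 > $125,000; employees 39 ≤ 44 → Standard Permit required.
4. revenue $1,200,000 < $1,325,000 → exempt from Standard Registration.
5. employees 39 > 27; revenue $1,200,000 ≤ $1,625,000 → General Business License not required.
6. floor area 11,200 square feet ≤ 11,600 square feet → Trade Registration not required.
7. offers valet parking; sells goods at retail → Valet Operator Registration required.
8. revenue $1,200,000 > $975,000 → Standard Registration exemption does not apply.
9. employees 39 < 53 → Annual Permit not required.
10. employees 39 > 30 → Operating Registration not required.

Standard Permit, Valet Operator Registration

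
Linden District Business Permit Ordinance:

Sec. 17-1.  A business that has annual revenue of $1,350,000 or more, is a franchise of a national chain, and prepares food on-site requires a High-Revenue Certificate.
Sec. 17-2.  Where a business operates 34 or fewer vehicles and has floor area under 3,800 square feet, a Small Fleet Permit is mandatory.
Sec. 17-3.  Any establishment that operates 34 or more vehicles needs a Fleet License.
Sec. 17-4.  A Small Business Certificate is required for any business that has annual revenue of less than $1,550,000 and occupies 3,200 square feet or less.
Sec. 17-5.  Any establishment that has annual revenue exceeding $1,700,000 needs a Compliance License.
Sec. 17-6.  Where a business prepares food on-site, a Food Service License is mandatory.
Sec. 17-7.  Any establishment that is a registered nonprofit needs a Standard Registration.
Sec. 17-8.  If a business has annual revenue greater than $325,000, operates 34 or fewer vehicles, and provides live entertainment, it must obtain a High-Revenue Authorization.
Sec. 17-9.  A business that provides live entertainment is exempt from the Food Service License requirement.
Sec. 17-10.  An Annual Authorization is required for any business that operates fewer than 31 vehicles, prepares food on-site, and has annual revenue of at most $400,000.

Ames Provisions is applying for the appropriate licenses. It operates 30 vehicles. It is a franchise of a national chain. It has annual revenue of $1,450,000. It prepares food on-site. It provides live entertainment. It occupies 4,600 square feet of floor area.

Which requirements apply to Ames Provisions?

Sec. 17-1. revenue $1,450,000 ≥ $1,350,000; is a franchise of a national chain; prepares food on-site → High-Revenue Certificate required.
Sec. 17-2. vehicles 30 ≤ 34; floor area 4,600 square feet ≥ 3,800 square feet → Small Fleet Permit not required.
Sec. 17-3. vehicles 30 < 34 → Fleet License not required.
Sec. 17-4. revenue $1,450,000 < $1,550,000; floor area 4,600 square feet > 3,200 square feet → Small Business Certificate not required.
Sec. 17-5. revenue $1,450,000 ≤ $1,700,000 → Compliance License not required.
Sec. 17-6. prepares food on-site → Food Service License required.
Sec. 17-7. is a franchise of a national chain (not: is a registered nonprofit) → Standard Registration not required.
Sec. 17-8. revenue $1,450,000 > $325,000; vehicles 30 ≤ 34; provides live entertainment → High-Revenue Authorization required.
Sec. 17-9. provides live entertainment → exempt from Food Service License.
Sec. 17-10. vehicles 30 < 31; prepares food on-site; revenue $1,450,000 > $400,000 → Annual Authorization not required.

High-Revenue Authorization, High-Revenue Certificate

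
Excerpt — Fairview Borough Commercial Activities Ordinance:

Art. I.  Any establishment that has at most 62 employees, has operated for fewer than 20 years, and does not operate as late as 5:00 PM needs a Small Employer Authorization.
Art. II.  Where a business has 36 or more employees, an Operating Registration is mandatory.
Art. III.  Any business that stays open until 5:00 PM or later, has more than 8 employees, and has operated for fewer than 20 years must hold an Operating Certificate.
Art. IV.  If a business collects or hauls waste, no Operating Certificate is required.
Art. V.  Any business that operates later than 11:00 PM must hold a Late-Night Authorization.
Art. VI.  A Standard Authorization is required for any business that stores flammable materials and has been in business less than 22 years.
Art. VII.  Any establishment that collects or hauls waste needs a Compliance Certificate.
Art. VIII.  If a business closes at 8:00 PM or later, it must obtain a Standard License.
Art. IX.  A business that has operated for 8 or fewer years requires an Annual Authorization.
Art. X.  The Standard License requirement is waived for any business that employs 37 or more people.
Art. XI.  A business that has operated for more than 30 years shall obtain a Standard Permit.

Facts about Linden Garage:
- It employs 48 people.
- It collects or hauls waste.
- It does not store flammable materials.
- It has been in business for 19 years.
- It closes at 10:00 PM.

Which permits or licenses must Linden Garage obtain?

Compliance Certificate, Operating Registration

Art. I. employees 48 ≤ 62; years in business 19 < 20; closes 10:00 PM, after 5:00 PM → Small Employer Authorization not required.
Art. II. employees 48 ≥ 36 → Operating Registration required.
Art. III. closes 10:00 PM, after 5:00 PM; employees 48 > 8; years in business 19 < 20 → Operating Certificate required.
Art. IV. collects or hauls waste → exempt from Operating Certificate.
Art. V. closes 10:00 PM, at/before 11:00 PM → Late-Night Authorization not required.
Art. VI. does not store flammable materials; years in business 19 < 22 → Standard Authorization not required.
Art. VII. collects or hauls waste → Compliance Certificate required.
Art. VIII. closes 10:00 PM, after 8:00 PM → Standard License required.
Art. IX. years in business 19 > 8 → Annual Authorization not required.
Art. X. employees 48 ≥ 37 → exempt from Standard License.
Art. XI. years in business 19 ≤ 30 → Standard Permit not required.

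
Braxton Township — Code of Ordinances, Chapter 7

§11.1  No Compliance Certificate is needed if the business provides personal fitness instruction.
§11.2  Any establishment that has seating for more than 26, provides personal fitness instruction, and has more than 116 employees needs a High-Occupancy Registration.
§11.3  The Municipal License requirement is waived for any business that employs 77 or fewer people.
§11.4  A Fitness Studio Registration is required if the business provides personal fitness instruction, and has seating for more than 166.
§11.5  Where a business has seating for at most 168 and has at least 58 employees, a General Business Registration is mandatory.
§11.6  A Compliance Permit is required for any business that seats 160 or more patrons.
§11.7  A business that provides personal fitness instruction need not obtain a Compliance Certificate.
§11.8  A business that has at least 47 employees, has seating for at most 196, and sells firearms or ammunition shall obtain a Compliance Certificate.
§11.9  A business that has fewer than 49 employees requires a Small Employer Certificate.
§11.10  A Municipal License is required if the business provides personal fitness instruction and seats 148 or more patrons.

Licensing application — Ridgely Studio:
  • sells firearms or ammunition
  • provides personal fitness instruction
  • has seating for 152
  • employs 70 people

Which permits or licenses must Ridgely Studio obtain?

§11.1 provides personal fitness instruction → exempt from Compliance Certificate.
§11.2 seating 152 > 26; provides personal fitness instruction; employees 70 ≤ 116 → High-Occupancy Registration not required.
§11.3 employees 70 ≤ 77 → exempt from Municipal License.
§11.4 provides personal fitness instruction; seating 152 ≤ 166 → Fitness Studio Registration not required.
§11.5 seating 152 ≤ 168; employees 70 ≥ 58 → General Business Registration required.
§11.6 seating 152 < 160 → Compliance Permit not required.
§11.7 provides personal fitness instruction → exempt from Compliance Certificate.
§11.8 employees 70 ≥ 47; seating 152 ≤ 196; sells firearms or ammunition → Compliance Certificate required.
§11.9 employees 70 ≥ 49 → Small Employer Certificate not required.
§11.10 provides personal fitness instruction; seating 152 ≥ 148 → Municipal License required.

General Business Registration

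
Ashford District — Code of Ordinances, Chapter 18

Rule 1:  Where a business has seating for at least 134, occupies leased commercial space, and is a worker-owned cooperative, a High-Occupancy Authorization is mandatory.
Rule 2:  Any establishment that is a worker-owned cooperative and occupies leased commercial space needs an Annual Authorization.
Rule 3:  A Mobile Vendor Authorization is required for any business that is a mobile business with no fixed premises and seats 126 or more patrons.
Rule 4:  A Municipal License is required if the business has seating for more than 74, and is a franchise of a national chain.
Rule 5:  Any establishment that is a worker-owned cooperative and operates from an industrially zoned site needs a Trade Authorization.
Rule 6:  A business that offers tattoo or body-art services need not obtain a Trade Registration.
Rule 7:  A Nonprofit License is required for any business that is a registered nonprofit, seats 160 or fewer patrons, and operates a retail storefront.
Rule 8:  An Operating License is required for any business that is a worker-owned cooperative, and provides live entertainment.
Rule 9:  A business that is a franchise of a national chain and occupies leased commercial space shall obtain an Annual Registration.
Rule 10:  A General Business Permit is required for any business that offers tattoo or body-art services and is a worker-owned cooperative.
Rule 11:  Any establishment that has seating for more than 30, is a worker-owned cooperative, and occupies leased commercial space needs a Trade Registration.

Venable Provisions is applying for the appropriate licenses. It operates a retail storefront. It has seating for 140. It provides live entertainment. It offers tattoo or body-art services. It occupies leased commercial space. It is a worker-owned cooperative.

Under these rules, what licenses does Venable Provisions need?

Rule 1: seating 140 ≥ 134; occupies leased commercial space; is a worker-owned cooperative → High-Occupancy Authorization required.
Rule 2: is a worker-owned cooperative; occupies leased commercial space → Annual Authorization required.
Rule 3: occupies leased commercial space (not: is a mobile business with no fixed premises); seating 140 ≥ 126 → Mobile Vendor Authorization not required.
Rule 4: seating 140 > 74; is a worker-owned cooperative (not: is a franchise of a national chain) → Municipal License not required.
Rule 5: is a worker-owned cooperative; occupies leased commercial space (not: operates from an industrially zoned site) → Trade Authorization not required.
Rule 6: offers tattoo or body-art services → exempt from Trade Registration.
Rule 7: is a worker-owned cooperative (not: is a registered nonprofit); seating 140 ≤ 160; operates a retail storefront → Nonprofit License not required.
Rule 8: is a worker-owned cooperative; provides live entertainment → Operating License required.
Rule 9: is a worker-owned cooperative (not: is a franchise of a national chain); occupies leased commercial space → Annual Registration not required.
Rule 10: offers tattoo or body-art services; is a worker-owned cooperative → General Business Permit required.
Rule 11: seating 140 > 30; is a worker-owned cooperative; occupies leased commercial space → Trade Registration required.

Annual Authorization, General Business Permit, High-Occupancy Authorization, Operating License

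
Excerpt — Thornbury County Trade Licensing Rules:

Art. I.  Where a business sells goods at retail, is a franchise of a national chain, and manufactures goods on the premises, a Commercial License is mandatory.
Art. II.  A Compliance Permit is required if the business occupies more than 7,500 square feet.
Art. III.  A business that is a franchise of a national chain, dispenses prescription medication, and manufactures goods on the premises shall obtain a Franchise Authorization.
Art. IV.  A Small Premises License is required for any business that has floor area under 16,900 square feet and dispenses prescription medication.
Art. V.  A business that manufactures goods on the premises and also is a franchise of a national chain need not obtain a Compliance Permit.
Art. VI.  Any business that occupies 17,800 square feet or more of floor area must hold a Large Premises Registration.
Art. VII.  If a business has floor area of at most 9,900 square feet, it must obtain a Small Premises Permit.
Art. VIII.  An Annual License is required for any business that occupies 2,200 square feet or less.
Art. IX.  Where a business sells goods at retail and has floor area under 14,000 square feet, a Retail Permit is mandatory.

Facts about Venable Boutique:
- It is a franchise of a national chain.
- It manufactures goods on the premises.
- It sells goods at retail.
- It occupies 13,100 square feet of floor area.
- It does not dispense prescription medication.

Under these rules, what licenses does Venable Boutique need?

Art. I. sells goods at retail; is a franchise of a national chain; manufactures goods on the premises → Commercial License required.
Art. II. floor area 13,100 square feet > 7,500 square feet → Compliance Permit required.
Art. III. is a franchise of a national chain; does not dispense prescription medication; manufactures goods on the premises → Franchise Authorization not required.
Art. IV. floor area 13,100 square feet < 16,900 square feet; does not dispense prescription medication → Small Premises License not required.
Art. V. manufactures goods on the premises; is a franchise of a national chain → exempt from Compliance Permit.
Art. VI. floor area 13,100 square feet < 17,800 square feet → Large Premises Registration not required.
Art. VII. floor area 13,100 square feet > 9,900 square feet → Small Premises Permit not required.
Art. VIII. floor area 13,100 square feet > 2,200 square feet → Annual License not required.
Art. IX. sells goods at retail; floor area 13,100 square feet < 14,000 square feet → Retail Permit required.

Commercial License, Retail Permit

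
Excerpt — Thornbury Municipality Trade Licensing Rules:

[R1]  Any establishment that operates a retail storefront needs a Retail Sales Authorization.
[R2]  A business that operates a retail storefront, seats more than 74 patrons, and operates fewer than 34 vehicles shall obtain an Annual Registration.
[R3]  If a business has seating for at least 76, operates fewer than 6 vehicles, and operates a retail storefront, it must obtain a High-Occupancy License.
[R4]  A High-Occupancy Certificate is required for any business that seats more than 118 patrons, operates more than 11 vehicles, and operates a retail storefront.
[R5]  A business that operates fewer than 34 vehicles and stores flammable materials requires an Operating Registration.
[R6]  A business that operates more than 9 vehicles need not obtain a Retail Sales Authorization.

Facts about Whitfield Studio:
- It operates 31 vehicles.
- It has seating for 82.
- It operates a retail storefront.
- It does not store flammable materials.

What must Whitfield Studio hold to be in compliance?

[R1] operates a retail storefront → Retail Sales Authorization required.
[R2] operates a retail storefront; seating 82 > 74; vehicles 31 < 34 → Annual Registration required.
[R3] seating 82 ≥ 76; vehicles 31 ≥ 6; operates a retail storefront → High-Occupancy License not required.
[R4] seating 82 ≤ 118; vehicles 31 > 11; operates a retail storefront → High-Occupancy Certificate not required.
[R5] vehicles 31 < 34; does not store flammable materials → Operating Registration not required.
[R6] vehicles 31 > 9 → exempt from Retail Sales Authorization.

Annual Registration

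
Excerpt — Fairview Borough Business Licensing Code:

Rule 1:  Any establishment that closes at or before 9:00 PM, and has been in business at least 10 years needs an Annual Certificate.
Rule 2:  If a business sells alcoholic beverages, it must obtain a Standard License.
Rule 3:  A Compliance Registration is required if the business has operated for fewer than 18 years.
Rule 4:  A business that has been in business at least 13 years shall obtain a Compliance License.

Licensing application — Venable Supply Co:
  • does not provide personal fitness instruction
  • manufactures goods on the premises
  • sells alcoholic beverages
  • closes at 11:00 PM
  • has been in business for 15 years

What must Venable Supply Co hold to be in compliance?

Compliance License, Compliance Registration, Standard License

Rule 1: closes 11:00 PM, after 9:00 PM; years in business 15 ≥ 10 → Annual Certificate not required.
Rule 2: sells alcoholic beverages → Standard License required.
Rule 3: years in business 15 < 18 → Compliance Registration required.
Rule 4: years in business 15 ≥ 13 → Compliance License required.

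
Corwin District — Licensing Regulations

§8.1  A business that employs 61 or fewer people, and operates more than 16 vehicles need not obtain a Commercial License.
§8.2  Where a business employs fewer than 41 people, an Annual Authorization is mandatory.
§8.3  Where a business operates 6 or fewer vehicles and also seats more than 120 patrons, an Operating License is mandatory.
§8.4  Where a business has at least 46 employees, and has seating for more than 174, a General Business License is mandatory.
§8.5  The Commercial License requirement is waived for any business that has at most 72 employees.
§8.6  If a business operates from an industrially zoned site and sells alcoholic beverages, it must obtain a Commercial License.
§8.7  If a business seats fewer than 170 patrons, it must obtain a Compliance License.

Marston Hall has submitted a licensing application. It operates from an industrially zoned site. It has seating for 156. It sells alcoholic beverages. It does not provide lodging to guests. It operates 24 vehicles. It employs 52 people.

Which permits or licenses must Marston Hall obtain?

Compliance License

§8.1 employees 52 ≤ 61; vehicles 24 > 16 → exempt from Commercial License.
§8.2 employees 52 ≥ 41 → Annual Authorization not required.
§8.3 vehicles 24 > 6; seating 156 > 120 → Operating License not required.
§8.4 employees 52 ≥ 46; seating 156 ≤ 174 → General Business License not required.
§8.5 employees 52 ≤ 72 → exempt from Commercial License.
§8.6 operates from an industrially zoned site; sells alcoholic beverages → Commercial License required.
§8.7 seating 156 < 170 → Compliance License required.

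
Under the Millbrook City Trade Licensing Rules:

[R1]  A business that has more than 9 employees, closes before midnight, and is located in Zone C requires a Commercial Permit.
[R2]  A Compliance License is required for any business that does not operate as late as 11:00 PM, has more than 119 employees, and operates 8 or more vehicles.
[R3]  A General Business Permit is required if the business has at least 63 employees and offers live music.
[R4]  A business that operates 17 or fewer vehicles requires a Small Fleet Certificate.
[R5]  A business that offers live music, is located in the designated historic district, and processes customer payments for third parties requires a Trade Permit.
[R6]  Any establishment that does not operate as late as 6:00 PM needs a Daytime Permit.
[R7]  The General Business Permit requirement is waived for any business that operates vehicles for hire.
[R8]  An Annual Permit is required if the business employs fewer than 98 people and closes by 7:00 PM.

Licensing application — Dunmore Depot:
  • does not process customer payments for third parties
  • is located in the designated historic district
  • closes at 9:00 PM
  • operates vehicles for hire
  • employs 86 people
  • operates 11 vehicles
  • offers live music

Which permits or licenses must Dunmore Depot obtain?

[R1] employees 86 > 9; closes 9:00 PM, at/before midnight; is located in the designated historic district (not: is located in Zone C) → Commercial Permit not required.
[R2] closes 9:00 PM, at/before 11:00 PM; employees 86 ≤ 119; vehicles 11 ≥ 8 → Compliance License not required.
[R3] employees 86 ≥ 63; offers live music → General Business Permit required.
[R4] vehicles 11 ≤ 17 → Small Fleet Certificate required.
[R5] offers live music; is located in the designated historic district; does not process customer payments for third parties → Trade Permit not required.
[R6] closes 9:00 PM, after 6:00 PM → Daytime Permit not required.
[R7] operates vehicles for hire → exempt from General Business Permit.
[R8] employees 86 < 98; closes 9:00 PM, after 7:00 PM → Annual Permit not required.

Small Fleet Certificate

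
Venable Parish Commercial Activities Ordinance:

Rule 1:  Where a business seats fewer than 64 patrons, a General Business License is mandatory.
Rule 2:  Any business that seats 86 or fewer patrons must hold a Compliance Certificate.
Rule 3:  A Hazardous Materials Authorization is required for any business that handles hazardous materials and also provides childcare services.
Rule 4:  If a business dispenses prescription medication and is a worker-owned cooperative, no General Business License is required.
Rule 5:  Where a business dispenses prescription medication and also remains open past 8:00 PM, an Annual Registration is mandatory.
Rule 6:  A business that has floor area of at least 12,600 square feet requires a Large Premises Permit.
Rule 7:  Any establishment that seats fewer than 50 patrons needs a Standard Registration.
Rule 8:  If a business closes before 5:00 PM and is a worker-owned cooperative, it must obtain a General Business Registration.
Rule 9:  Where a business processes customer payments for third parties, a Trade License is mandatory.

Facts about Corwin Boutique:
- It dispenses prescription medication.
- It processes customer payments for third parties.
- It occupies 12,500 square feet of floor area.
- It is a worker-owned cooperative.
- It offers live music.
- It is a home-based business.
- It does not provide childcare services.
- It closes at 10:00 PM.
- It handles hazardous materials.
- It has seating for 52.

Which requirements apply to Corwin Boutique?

Rule 1: seating 52 < 64 → General Business License required.
Rule 2: seating 52 ≤ 86 → Compliance Certificate required.
Rule 3: handles hazardous materials; does not provide childcare services → Hazardous Materials Authorization not required.
Rule 4: dispenses prescription medication; is a worker-owned cooperative → exempt from General Business License.
Rule 5: dispenses prescription medication; closes 10:00 PM, after 8:00 PM → Annual Registration required.
Rule 6: floor area 12,500 square feet < 12,600 square feet → Large Premises Permit not required.
Rule 7: seating 52 ≥ 50 → Standard Registration not required.
Rule 8: closes 10:00 PM, after 5:00 PM; is a worker-owned cooperative → General Business Registration not required.
Rule 9: processes customer payments for third parties → Trade License required.

Annual Registration, Compliance Certificate, Trade License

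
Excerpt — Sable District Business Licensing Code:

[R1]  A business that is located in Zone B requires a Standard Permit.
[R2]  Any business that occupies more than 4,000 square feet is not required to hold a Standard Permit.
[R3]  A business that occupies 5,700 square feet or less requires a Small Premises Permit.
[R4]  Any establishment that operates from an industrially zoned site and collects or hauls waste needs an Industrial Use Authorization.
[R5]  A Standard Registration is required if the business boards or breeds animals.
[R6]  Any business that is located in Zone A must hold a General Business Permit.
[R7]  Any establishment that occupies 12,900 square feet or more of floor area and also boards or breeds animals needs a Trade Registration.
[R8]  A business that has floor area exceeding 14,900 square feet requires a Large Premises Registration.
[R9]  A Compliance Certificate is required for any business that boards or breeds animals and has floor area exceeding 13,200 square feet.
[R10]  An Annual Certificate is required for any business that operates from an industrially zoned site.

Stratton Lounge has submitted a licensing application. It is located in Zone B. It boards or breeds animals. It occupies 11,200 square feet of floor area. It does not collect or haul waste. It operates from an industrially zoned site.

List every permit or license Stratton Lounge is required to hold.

Annual Certificate, Standard Registration

[R1] is located in Zone B → Standard Permit required.
[R2] floor area 11,200 square feet > 4,000 square feet → exempt from Standard Permit.
[R3] floor area 11,200 square feet > 5,700 square feet → Small Premises Permit not required.
[R4] operates from an industrially zoned site; does not collect or haul waste → Industrial Use Authorization not required.
[R5] boards or breeds animals → Standard Registration required.
[R6] is located in Zone B (not: is located in Zone A) → General Business Permit not required.
[R7] floor area 11,200 square feet < 12,900 square feet; boards or breeds animals → Trade Registration not required.
[R8] floor area 11,200 square feet ≤ 14,900 square feet → Large Premises Registration not required.
[R9] boards or breeds animals; floor area 11,200 square feet ≤ 13,200 square feet → Compliance Certificate not required.
[R10] operates from an industrially zoned site → Annual Certificate required.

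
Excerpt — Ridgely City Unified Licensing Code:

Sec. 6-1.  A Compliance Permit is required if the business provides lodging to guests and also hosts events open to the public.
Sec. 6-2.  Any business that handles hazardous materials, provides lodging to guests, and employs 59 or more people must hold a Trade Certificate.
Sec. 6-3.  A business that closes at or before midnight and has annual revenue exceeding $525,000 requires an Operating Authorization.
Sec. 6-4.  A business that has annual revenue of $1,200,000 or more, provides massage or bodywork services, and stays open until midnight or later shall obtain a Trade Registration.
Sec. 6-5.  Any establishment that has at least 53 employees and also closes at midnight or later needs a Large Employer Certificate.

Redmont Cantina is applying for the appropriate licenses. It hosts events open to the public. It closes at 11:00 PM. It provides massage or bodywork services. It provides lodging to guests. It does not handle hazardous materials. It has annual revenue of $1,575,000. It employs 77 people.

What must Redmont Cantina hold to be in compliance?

Compliance Permit, Operating Authorization

Sec. 6-1. provides lodging to guests; hosts events open to the public → Compliance Permit required.
Sec. 6-2. does not handle hazardous materials; provides lodging to guests; employees 77 ≥ 59 → Trade Certificate not required.
Sec. 6-3. closes 11:00 PM, at/before midnight; revenue $1,575,000 > $525,000 → Operating Authorization required.
Sec. 6-4. revenue $1,575,000 ≥ $1,200,000; provides massage or bodywork services; closes 11:00 PM, at/before midnight → Trade Registration not required.
Sec. 6-5. employees 77 ≥ 53; closes 11:00 PM, at/before midnight → Large Employer Certificate not required.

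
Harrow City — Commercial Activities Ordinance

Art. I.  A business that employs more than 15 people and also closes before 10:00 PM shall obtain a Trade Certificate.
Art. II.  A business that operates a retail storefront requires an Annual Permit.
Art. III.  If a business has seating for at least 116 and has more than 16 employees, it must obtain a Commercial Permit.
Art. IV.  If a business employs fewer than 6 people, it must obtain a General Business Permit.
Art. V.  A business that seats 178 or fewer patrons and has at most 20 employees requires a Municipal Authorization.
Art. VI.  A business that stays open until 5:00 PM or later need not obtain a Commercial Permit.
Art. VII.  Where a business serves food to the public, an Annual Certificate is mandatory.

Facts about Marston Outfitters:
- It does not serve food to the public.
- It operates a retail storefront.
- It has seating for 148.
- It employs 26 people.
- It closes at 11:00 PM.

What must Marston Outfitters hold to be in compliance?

Art. I. employees 26 > 15; closes 11:00 PM, after 10:00 PM → Trade Certificate not required.
Art. II. operates a retail storefront → Annual Permit required.
Art. III. seating 148 ≥ 116; employees 26 > 16 → Commercial Permit required.
Art. IV. employees 26 ≥ 6 → General Business Permit not required.
Art. V. seating 148 ≤ 178; employees 26 > 20 → Municipal Authorization not required.
Art. VI. closes 11:00 PM, after 5:00 PM → exempt from Commercial Permit.
Art. VII. does not serve food to the public → Annual Certificate not required.

Annual Permit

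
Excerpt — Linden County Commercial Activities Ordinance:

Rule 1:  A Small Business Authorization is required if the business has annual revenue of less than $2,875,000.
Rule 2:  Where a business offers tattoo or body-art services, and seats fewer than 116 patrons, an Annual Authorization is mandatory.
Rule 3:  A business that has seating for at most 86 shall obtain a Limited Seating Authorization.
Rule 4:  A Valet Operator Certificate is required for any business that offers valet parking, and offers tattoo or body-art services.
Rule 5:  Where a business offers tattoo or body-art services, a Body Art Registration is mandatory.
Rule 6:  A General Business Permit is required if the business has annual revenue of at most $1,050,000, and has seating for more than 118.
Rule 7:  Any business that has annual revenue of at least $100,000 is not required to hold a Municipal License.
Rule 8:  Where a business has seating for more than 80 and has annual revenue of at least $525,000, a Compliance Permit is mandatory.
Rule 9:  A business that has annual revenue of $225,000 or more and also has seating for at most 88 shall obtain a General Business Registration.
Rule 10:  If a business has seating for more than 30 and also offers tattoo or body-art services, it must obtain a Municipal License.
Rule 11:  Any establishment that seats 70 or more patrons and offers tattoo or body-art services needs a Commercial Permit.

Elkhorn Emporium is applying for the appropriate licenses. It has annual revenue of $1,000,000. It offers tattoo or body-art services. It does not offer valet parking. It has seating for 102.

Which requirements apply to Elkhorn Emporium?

Rule 1: revenue $1,000,000 < $2,875,000 → Small Business Authorization required.
Rule 2: offers tattoo or body-art services; seating 102 < 116 → Annual Authorization required.
Rule 3: seating 102 > 86 → Limited Seating Authorization not required.
Rule 4: does not offer valet parking; offers tattoo or body-art services → Valet Operator Certificate not required.
Rule 5: offers tattoo or body-art services → Body Art Registration required.
Rule 6: revenue $1,000,000 ≤ $1,050,000; seating 102 ≤ 118 → General Business Permit not required.
Rule 7: revenue $1,000,000 ≥ $100,000 → exempt from Municipal License.
Rule 8: seating 102 > 80; revenue $1,000,000 ≥ $525,000 → Compliance Permit required.
Rule 9: revenue $1,000,000 ≥ $225,000; seating 102 > 88 → General Business Registration not required.
Rule 10: seating 102 > 30; offers tattoo or body-art services → Municipal License required.
Rule 11: seating 102 ≥ 70; offers tattoo or body-art services → Commercial Permit required.

Annual Authorization, Body Art Registration, Commercial Permit, Compliance Permit, Small Business Authorization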